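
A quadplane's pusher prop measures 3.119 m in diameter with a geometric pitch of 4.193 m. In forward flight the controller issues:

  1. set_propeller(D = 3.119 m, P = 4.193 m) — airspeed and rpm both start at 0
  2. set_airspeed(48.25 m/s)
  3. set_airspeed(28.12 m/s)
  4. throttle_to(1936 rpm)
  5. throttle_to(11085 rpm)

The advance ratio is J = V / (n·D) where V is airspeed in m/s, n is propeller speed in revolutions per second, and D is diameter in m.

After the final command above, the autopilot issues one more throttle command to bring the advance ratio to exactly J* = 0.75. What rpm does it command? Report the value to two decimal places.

rpm = 721.26

set_propeller: D = 3.119 m, P = 4.193 m (p = P/D = 1.344341); state ← (V=0, rpm=0)
set_airspeed(48.25): V ← 48.25 m/s
set_airspeed(28.12): V ← 28.12 m/s
throttle_to(1936): rpm ← 1936
throttle_to(11085): rpm ← 11085
final state: V = 28.12 m/s, rpm = 11085 → n = rpm/60 = 184.750000 rev/s
target J* = 0.75; solve J* = V/(n·D) for n: n = V/(J*·D) = 28.12/(0.75 × 3.119) = 12.020947 rev/s
rpm = 60·n = 721.256813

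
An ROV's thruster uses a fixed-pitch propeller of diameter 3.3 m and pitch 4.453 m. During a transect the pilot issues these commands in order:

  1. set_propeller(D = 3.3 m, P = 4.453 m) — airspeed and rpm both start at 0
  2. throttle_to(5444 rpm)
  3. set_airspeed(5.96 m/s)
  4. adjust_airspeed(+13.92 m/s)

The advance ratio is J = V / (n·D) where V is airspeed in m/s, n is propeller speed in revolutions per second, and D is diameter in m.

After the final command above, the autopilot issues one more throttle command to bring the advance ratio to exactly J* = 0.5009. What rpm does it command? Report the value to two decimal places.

set_propeller: D = 3.3 m, P = 4.453 m (p = P/D = 1.349394); state ← (V=0, rpm=0)
throttle_to(5444): rpm ← 5444
set_airspeed(5.96): V ← 5.96 m/s
adjust_airspeed(+13.92): V ← 5.96 +13.92 = 19.88 m/s
final state: V = 19.88 m/s, rpm = 5444 → n = rpm/60 = 90.733333 rev/s
target J* = 0.5009; solve J* = V/(n·D) for n: n = V/(J*·D) = 19.88/(0.5009 × 3.3) = 12.026837 rev/s
rpm = 60·n = 721.610193

rpm = 721.61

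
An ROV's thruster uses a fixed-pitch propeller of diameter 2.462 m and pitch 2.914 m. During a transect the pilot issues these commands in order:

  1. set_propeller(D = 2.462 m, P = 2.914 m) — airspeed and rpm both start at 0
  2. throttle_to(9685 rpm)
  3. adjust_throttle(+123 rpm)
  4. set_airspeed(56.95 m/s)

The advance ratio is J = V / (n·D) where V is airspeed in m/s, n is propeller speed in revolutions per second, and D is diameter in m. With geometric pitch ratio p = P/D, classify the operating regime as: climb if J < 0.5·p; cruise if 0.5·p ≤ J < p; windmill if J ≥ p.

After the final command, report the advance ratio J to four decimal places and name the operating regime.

set_propeller: D = 2.462 m, P = 2.914 m (p = P/D = 1.183591); state ← (V=0, rpm=0)
throttle_to(9685): rpm ← 9685
adjust_throttle(+123): rpm ← 9685 +123 = 9808
set_airspeed(56.95): V ← 56.95 m/s
final state: V = 56.95 m/s, rpm = 9808 → n = rpm/60 = 163.466667 rev/s
J = V / (n·D) = 56.95 / (163.466667 × 2.462) = 0.141507
regime bands: climb J<0.5918 | cruise [0.5918, 1.1836) | windmill J≥1.1836
J = 0.1415 → climb

J = 0.1415, regime = climb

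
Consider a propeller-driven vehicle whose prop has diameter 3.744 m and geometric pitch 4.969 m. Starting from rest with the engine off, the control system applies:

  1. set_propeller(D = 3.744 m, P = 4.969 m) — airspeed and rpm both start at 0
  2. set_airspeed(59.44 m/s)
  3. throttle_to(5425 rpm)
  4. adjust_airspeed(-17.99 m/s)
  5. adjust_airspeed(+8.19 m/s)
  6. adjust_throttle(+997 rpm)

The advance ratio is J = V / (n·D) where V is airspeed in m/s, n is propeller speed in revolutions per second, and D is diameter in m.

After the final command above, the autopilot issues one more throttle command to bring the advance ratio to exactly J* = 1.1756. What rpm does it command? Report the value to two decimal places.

set_propeller: D = 3.744 m, P = 4.969 m (p = P/D = 1.327190); state ← (V=0, rpm=0)
set_airspeed(59.44): V ← 59.44 m/s
throttle_to(5425): rpm ← 5425
adjust_airspeed(-17.99): V ← 59.44 -17.99 = 41.45 m/s
adjust_airspeed(+8.19): V ← 41.45 +8.19 = 49.64 m/s
adjust_throttle(+997): rpm ← 5425 +997 = 6422
final state: V = 49.64 m/s, rpm = 6422 → n = rpm/60 = 107.033333 rev/s
target J* = 1.1756; solve J* = V/(n·D) for n: n = V/(J*·D) = 49.64/(1.1756 × 3.744) = 11.278111 rev/s
rpm = 60·n = 676.686646

rpm = 676.69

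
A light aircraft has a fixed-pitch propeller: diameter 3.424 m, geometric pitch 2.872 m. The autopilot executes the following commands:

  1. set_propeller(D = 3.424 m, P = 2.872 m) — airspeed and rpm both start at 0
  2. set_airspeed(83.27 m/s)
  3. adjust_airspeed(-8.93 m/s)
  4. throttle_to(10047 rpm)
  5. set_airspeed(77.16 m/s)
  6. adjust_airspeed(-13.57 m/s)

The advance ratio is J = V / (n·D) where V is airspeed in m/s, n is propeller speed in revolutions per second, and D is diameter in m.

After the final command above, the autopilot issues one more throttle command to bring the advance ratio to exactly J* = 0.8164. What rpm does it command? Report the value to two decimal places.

set_propeller: D = 3.424 m, P = 2.872 m (p = P/D = 0.838785); state ← (V=0, rpm=0)
set_airspeed(83.27): V ← 83.27 m/s
adjust_airspeed(-8.93): V ← 83.27 -8.93 = 74.34 m/s
throttle_to(10047): rpm ← 10047
set_airspeed(77.16): V ← 77.16 m/s
adjust_airspeed(-13.57): V ← 77.16 -13.57 = 63.59 m/s
final state: V = 63.59 m/s, rpm = 10047 → n = rpm/60 = 167.450000 rev/s
target J* = 0.8164; solve J* = V/(n·D) for n: n = V/(J*·D) = 63.59/(0.8164 × 3.424) = 22.748464 rev/s
rpm = 60·n = 1364.907824

rpm = 1364.91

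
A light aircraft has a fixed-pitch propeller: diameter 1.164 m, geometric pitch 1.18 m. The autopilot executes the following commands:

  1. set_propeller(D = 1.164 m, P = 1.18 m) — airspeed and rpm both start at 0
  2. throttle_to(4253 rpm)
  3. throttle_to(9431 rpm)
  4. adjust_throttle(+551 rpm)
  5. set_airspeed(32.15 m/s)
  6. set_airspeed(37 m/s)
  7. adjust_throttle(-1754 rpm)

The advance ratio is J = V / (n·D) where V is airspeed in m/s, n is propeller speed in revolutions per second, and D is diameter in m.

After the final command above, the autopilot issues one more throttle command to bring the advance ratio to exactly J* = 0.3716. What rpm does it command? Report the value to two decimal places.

set_propeller: D = 1.164 m, P = 1.18 m (p = P/D = 1.013746); state ← (V=0, rpm=0)
throttle_to(4253): rpm ← 4253
throttle_to(9431): rpm ← 9431
adjust_throttle(+551): rpm ← 9431 +551 = 9982
set_airspeed(32.15): V ← 32.15 m/s
set_airspeed(37): V ← 37 m/s
adjust_throttle(-1754): rpm ← 9982 -1754 = 8228
final state: V = 37 m/s, rpm = 8228 → n = rpm/60 = 137.133333 rev/s
target J* = 0.3716; solve J* = V/(n·D) for n: n = V/(J*·D) = 37/(0.3716 × 1.164) = 85.540747 rev/s
rpm = 60·n = 5132.444819

rpm = 5132.44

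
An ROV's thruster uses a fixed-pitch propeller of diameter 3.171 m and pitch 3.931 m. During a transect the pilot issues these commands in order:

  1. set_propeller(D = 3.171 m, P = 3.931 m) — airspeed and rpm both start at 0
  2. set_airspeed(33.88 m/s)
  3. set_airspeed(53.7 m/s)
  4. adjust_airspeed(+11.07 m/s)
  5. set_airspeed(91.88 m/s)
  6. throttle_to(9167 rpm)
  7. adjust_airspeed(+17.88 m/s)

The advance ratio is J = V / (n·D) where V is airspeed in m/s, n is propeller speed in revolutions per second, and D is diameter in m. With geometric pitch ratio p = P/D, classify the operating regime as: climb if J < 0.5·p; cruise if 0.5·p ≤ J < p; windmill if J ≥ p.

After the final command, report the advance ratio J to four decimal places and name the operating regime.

J = 0.2266, regime = climb

set_propeller: D = 3.171 m, P = 3.931 m (p = P/D = 1.239672); state ← (V=0, rpm=0)
set_airspeed(33.88): V ← 33.88 m/s
set_airspeed(53.7): V ← 53.7 m/s
adjust_airspeed(+11.07): V ← 53.7 +11.07 = 64.77 m/s
set_airspeed(91.88): V ← 91.88 m/s
throttle_to(9167): rpm ← 9167
adjust_airspeed(+17.88): V ← 91.88 +17.88 = 109.76 m/s
final state: V = 109.76 m/s, rpm = 9167 → n = rpm/60 = 152.783333 rev/s
J = V / (n·D) = 109.76 / (152.783333 × 3.171) = 0.226554
regime bands: climb J<0.6198 | cruise [0.6198, 1.2397) | windmill J≥1.2397
J = 0.2266 → climb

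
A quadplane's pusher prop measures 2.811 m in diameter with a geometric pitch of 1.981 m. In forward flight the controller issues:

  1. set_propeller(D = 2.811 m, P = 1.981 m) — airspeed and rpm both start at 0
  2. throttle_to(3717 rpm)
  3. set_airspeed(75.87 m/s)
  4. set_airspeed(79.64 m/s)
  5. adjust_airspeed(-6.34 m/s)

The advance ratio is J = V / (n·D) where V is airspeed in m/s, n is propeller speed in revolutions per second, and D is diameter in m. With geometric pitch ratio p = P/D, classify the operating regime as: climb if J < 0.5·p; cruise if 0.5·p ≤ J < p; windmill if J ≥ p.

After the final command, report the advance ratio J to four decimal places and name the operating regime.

set_propeller: D = 2.811 m, P = 1.981 m (p = P/D = 0.704731); state ← (V=0, rpm=0)
throttle_to(3717): rpm ← 3717
set_airspeed(75.87): V ← 75.87 m/s
set_airspeed(79.64): V ← 79.64 m/s
adjust_airspeed(-6.34): V ← 79.64 -6.34 = 73.3 m/s
final state: V = 73.3 m/s, rpm = 3717 → n = rpm/60 = 61.950000 rev/s
J = V / (n·D) = 73.3 / (61.950000 × 2.811) = 0.420922
regime bands: climb J<0.3524 | cruise [0.3524, 0.7047) | windmill J≥0.7047
J = 0.4209 → cruise

J = 0.4209, regime = cruise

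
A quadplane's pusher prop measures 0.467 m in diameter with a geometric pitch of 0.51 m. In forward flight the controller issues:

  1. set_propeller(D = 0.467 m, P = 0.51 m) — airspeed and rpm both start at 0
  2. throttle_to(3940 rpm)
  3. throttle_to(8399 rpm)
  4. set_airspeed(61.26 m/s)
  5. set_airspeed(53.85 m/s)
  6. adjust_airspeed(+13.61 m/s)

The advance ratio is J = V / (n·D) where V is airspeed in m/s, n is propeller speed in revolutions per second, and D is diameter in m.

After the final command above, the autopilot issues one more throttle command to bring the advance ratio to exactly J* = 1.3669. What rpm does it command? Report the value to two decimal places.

rpm = 6340.80

set_propeller: D = 0.467 m, P = 0.51 m (p = P/D = 1.092077); state ← (V=0, rpm=0)
throttle_to(3940): rpm ← 3940
throttle_to(8399): rpm ← 8399
set_airspeed(61.26): V ← 61.26 m/s
set_airspeed(53.85): V ← 53.85 m/s
adjust_airspeed(+13.61): V ← 53.85 +13.61 = 67.46 m/s
final state: V = 67.46 m/s, rpm = 8399 → n = rpm/60 = 139.983333 rev/s
target J* = 1.3669; solve J* = V/(n·D) for n: n = V/(J*·D) = 67.46/(1.3669 × 0.467) = 105.679978 rev/s
rpm = 60·n = 6340.798659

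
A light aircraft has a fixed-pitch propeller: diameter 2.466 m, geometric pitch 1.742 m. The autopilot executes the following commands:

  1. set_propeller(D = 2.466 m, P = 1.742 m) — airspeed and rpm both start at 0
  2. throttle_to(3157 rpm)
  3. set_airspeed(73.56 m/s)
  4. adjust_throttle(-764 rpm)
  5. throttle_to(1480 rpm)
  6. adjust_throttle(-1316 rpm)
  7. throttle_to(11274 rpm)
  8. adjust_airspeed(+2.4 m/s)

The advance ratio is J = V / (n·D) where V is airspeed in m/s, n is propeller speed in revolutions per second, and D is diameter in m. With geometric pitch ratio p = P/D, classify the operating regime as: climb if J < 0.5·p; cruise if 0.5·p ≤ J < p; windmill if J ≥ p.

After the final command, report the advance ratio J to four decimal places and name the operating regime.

J = 0.1639, regime = climb

set_propeller: D = 2.466 m, P = 1.742 m (p = P/D = 0.706407); state ← (V=0, rpm=0)
throttle_to(3157): rpm ← 3157
set_airspeed(73.56): V ← 73.56 m/s
adjust_throttle(-764): rpm ← 3157 -764 = 2393
throttle_to(1480): rpm ← 1480
adjust_throttle(-1316): rpm ← 1480 -1316 = 164
throttle_to(11274): rpm ← 11274
adjust_airspeed(+2.4): V ← 73.56 +2.4 = 75.96 m/s
final state: V = 75.96 m/s, rpm = 11274 → n = rpm/60 = 187.900000 rev/s
J = V / (n·D) = 75.96 / (187.900000 × 2.466) = 0.163933
regime bands: climb J<0.3532 | cruise [0.3532, 0.7064) | windmill J≥0.7064
J = 0.1639 → climb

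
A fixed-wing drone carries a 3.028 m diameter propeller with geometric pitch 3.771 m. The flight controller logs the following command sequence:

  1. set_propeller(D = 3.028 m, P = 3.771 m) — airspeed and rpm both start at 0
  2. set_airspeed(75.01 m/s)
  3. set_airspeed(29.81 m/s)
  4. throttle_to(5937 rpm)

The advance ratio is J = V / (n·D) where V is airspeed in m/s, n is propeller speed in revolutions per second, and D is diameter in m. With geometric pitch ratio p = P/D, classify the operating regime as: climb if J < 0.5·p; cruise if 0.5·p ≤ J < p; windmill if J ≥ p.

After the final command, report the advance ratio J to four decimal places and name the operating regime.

J = 0.0995, regime = climb

set_propeller: D = 3.028 m, P = 3.771 m (p = P/D = 1.245376); state ← (V=0, rpm=0)
set_airspeed(75.01): V ← 75.01 m/s
set_airspeed(29.81): V ← 29.81 m/s
throttle_to(5937): rpm ← 5937
final state: V = 29.81 m/s, rpm = 5937 → n = rpm/60 = 98.950000 rev/s
J = V / (n·D) = 29.81 / (98.950000 × 3.028) = 0.099492
regime bands: climb J<0.6227 | cruise [0.6227, 1.2454) | windmill J≥1.2454
J = 0.0995 → climb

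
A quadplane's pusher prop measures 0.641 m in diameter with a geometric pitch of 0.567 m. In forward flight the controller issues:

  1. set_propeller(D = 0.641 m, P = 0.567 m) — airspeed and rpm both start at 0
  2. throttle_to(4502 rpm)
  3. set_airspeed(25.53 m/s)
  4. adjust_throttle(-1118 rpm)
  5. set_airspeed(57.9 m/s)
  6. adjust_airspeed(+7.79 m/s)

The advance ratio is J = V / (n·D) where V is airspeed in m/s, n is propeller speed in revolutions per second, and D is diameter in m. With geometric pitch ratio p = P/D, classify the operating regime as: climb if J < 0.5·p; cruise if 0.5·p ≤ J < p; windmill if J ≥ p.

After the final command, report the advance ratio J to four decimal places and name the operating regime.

set_propeller: D = 0.641 m, P = 0.567 m (p = P/D = 0.884555); state ← (V=0, rpm=0)
throttle_to(4502): rpm ← 4502
set_airspeed(25.53): V ← 25.53 m/s
adjust_throttle(-1118): rpm ← 4502 -1118 = 3384
set_airspeed(57.9): V ← 57.9 m/s
adjust_airspeed(+7.79): V ← 57.9 +7.79 = 65.69 m/s
final state: V = 65.69 m/s, rpm = 3384 → n = rpm/60 = 56.400000 rev/s
J = V / (n·D) = 65.69 / (56.400000 × 0.641) = 1.817030
regime bands: climb J<0.4423 | cruise [0.4423, 0.8846) | windmill J≥0.8846
J = 1.8170 → windmill

J = 1.8170, regime = windmill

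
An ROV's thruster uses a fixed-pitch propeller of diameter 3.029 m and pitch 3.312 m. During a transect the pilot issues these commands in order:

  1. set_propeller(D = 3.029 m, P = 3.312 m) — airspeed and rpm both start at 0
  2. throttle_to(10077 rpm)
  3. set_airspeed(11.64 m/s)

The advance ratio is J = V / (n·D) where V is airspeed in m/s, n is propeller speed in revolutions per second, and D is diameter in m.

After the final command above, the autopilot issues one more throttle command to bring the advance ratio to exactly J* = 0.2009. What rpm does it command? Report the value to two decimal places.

set_propeller: D = 3.029 m, P = 3.312 m (p = P/D = 1.093430); state ← (V=0, rpm=0)
throttle_to(10077): rpm ← 10077
set_airspeed(11.64): V ← 11.64 m/s
final state: V = 11.64 m/s, rpm = 10077 → n = rpm/60 = 167.950000 rev/s
target J* = 0.2009; solve J* = V/(n·D) for n: n = V/(J*·D) = 11.64/(0.2009 × 3.029) = 19.128185 rev/s
rpm = 60·n = 1147.691118

rpm = 1147.69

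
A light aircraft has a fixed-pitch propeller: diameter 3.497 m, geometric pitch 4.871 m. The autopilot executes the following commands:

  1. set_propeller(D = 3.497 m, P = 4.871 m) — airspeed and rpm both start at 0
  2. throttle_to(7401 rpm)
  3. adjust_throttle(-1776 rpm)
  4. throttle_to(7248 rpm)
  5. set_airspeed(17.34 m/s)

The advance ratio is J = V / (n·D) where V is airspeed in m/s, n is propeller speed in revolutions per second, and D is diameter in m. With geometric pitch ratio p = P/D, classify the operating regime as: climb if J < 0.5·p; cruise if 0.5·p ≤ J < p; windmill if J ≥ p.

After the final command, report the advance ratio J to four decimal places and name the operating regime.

J = 0.0410, regime = climb

set_propeller: D = 3.497 m, P = 4.871 m (p = P/D = 1.392908); state ← (V=0, rpm=0)
throttle_to(7401): rpm ← 7401
adjust_throttle(-1776): rpm ← 7401 -1776 = 5625
throttle_to(7248): rpm ← 7248
set_airspeed(17.34): V ← 17.34 m/s
final state: V = 17.34 m/s, rpm = 7248 → n = rpm/60 = 120.800000 rev/s
J = V / (n·D) = 17.34 / (120.800000 × 3.497) = 0.041047
regime bands: climb J<0.6965 | cruise [0.6965, 1.3929) | windmill J≥1.3929
J = 0.0410 → climb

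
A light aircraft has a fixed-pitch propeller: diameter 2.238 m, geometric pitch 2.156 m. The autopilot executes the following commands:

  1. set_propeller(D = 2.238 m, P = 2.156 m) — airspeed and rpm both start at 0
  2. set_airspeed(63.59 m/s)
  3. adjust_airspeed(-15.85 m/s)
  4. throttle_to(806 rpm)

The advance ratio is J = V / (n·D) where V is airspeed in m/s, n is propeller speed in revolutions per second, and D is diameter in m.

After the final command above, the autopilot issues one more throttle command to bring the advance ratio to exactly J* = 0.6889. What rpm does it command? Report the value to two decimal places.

rpm = 1857.88

set_propeller: D = 2.238 m, P = 2.156 m (p = P/D = 0.963360); state ← (V=0, rpm=0)
set_airspeed(63.59): V ← 63.59 m/s
adjust_airspeed(-15.85): V ← 63.59 -15.85 = 47.74 m/s
throttle_to(806): rpm ← 806
final state: V = 47.74 m/s, rpm = 806 → n = rpm/60 = 13.433333 rev/s
target J* = 0.6889; solve J* = V/(n·D) for n: n = V/(J*·D) = 47.74/(0.6889 × 2.238) = 30.964648 rev/s
rpm = 60·n = 1857.878881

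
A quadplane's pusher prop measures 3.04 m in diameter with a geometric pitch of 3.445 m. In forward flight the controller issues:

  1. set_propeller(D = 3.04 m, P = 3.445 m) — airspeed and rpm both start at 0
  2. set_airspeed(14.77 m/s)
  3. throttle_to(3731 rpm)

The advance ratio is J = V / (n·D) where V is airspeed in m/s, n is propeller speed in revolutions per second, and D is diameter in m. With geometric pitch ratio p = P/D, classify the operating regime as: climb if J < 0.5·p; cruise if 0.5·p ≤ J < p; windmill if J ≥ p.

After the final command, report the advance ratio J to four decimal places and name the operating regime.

J = 0.0781, regime = climb

set_propeller: D = 3.04 m, P = 3.445 m (p = P/D = 1.133224); state ← (V=0, rpm=0)
set_airspeed(14.77): V ← 14.77 m/s
throttle_to(3731): rpm ← 3731
final state: V = 14.77 m/s, rpm = 3731 → n = rpm/60 = 62.183333 rev/s
J = V / (n·D) = 14.77 / (62.183333 × 3.04) = 0.078133
regime bands: climb J<0.5666 | cruise [0.5666, 1.1332) | windmill J≥1.1332
J = 0.0781 → climb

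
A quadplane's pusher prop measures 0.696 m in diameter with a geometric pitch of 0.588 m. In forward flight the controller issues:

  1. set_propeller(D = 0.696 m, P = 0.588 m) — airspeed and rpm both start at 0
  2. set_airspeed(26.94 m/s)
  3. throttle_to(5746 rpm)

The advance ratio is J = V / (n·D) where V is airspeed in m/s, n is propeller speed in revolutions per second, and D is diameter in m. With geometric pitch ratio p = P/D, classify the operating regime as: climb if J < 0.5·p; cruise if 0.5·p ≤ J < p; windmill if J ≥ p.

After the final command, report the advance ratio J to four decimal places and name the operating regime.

J = 0.4042, regime = climb

set_propeller: D = 0.696 m, P = 0.588 m (p = P/D = 0.844828); state ← (V=0, rpm=0)
set_airspeed(26.94): V ← 26.94 m/s
throttle_to(5746): rpm ← 5746
final state: V = 26.94 m/s, rpm = 5746 → n = rpm/60 = 95.766667 rev/s
J = V / (n·D) = 26.94 / (95.766667 × 0.696) = 0.404179
regime bands: climb J<0.4224 | cruise [0.4224, 0.8448) | windmill J≥0.8448
J = 0.4042 → climb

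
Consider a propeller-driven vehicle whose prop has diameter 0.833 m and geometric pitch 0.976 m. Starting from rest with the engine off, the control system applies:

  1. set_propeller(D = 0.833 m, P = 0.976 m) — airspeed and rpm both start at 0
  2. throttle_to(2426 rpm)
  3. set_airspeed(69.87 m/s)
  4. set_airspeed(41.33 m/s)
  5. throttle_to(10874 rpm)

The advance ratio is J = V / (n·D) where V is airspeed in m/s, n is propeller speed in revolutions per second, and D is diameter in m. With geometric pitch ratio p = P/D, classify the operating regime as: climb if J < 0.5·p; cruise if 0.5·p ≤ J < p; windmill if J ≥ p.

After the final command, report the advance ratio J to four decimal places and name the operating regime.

J = 0.2738, regime = climb

set_propeller: D = 0.833 m, P = 0.976 m (p = P/D = 1.171669); state ← (V=0, rpm=0)
throttle_to(2426): rpm ← 2426
set_airspeed(69.87): V ← 69.87 m/s
set_airspeed(41.33): V ← 41.33 m/s
throttle_to(10874): rpm ← 10874
final state: V = 41.33 m/s, rpm = 10874 → n = rpm/60 = 181.233333 rev/s
J = V / (n·D) = 41.33 / (181.233333 × 0.833) = 0.273768
regime bands: climb J<0.5858 | cruise [0.5858, 1.1717) | windmill J≥1.1717
J = 0.2738 → climb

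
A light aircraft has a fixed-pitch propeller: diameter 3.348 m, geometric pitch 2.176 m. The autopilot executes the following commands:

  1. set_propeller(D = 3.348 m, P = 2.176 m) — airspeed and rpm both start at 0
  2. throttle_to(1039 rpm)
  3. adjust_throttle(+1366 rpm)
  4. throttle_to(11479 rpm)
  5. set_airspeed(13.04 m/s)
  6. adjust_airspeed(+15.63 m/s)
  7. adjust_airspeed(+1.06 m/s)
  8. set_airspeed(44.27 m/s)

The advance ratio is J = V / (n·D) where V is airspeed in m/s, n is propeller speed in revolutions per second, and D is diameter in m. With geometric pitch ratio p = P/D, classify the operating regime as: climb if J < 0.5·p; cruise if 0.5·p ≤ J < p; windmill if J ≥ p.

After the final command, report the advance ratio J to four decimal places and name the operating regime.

set_propeller: D = 3.348 m, P = 2.176 m (p = P/D = 0.649940); state ← (V=0, rpm=0)
throttle_to(1039): rpm ← 1039
adjust_throttle(+1366): rpm ← 1039 +1366 = 2405
throttle_to(11479): rpm ← 11479
set_airspeed(13.04): V ← 13.04 m/s
adjust_airspeed(+15.63): V ← 13.04 +15.63 = 28.67 m/s
adjust_airspeed(+1.06): V ← 28.67 +1.06 = 29.73 m/s
set_airspeed(44.27): V ← 44.27 m/s
final state: V = 44.27 m/s, rpm = 11479 → n = rpm/60 = 191.316667 rev/s
J = V / (n·D) = 44.27 / (191.316667 × 3.348) = 0.069115
regime bands: climb J<0.3250 | cruise [0.3250, 0.6499) | windmill J≥0.6499
J = 0.0691 → climb

J = 0.0691, regime = climb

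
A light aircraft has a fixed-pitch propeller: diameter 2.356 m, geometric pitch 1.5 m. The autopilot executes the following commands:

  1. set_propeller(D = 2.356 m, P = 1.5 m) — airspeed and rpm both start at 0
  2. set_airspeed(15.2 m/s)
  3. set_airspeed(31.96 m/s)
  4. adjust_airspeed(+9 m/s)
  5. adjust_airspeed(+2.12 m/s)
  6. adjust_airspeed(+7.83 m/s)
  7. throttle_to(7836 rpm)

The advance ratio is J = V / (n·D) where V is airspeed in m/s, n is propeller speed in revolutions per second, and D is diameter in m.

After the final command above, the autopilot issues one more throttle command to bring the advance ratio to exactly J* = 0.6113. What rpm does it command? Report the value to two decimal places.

rpm = 2120.92

set_propeller: D = 2.356 m, P = 1.5 m (p = P/D = 0.636672); state ← (V=0, rpm=0)
set_airspeed(15.2): V ← 15.2 m/s
set_airspeed(31.96): V ← 31.96 m/s
adjust_airspeed(+9): V ← 31.96 +9 = 40.96 m/s
adjust_airspeed(+2.12): V ← 40.96 +2.12 = 43.08 m/s
adjust_airspeed(+7.83): V ← 43.08 +7.83 = 50.91 m/s
throttle_to(7836): rpm ← 7836
final state: V = 50.91 m/s, rpm = 7836 → n = rpm/60 = 130.600000 rev/s
target J* = 0.6113; solve J* = V/(n·D) for n: n = V/(J*·D) = 50.91/(0.6113 × 2.356) = 35.348697 rev/s
rpm = 60·n = 2120.921846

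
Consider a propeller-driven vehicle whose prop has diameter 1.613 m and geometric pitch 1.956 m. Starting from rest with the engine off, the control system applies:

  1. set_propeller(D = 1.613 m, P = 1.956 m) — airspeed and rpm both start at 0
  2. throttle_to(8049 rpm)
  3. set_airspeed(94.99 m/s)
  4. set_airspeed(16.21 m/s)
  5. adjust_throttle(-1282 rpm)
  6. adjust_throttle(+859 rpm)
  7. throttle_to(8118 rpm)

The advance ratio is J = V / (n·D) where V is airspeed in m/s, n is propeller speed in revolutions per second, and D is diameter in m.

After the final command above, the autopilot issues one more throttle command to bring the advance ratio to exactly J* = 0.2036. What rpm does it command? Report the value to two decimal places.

set_propeller: D = 1.613 m, P = 1.956 m (p = P/D = 1.212647); state ← (V=0, rpm=0)
throttle_to(8049): rpm ← 8049
set_airspeed(94.99): V ← 94.99 m/s
set_airspeed(16.21): V ← 16.21 m/s
adjust_throttle(-1282): rpm ← 8049 -1282 = 6767
adjust_throttle(+859): rpm ← 6767 +859 = 7626
throttle_to(8118): rpm ← 8118
final state: V = 16.21 m/s, rpm = 8118 → n = rpm/60 = 135.300000 rev/s
target J* = 0.2036; solve J* = V/(n·D) for n: n = V/(J*·D) = 16.21/(0.2036 × 1.613) = 49.359514 rev/s
rpm = 60·n = 2961.570832

rpm = 2961.57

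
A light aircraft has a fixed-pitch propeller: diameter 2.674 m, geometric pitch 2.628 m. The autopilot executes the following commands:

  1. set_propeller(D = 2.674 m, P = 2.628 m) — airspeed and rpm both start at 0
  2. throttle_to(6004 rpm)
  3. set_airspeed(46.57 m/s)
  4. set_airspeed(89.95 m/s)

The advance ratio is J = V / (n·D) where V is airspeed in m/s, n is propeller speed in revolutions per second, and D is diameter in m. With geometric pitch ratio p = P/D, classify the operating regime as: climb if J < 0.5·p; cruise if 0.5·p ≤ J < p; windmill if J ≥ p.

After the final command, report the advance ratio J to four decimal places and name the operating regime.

set_propeller: D = 2.674 m, P = 2.628 m (p = P/D = 0.982797); state ← (V=0, rpm=0)
throttle_to(6004): rpm ← 6004
set_airspeed(46.57): V ← 46.57 m/s
set_airspeed(89.95): V ← 89.95 m/s
final state: V = 89.95 m/s, rpm = 6004 → n = rpm/60 = 100.066667 rev/s
J = V / (n·D) = 89.95 / (100.066667 × 2.674) = 0.336163
regime bands: climb J<0.4914 | cruise [0.4914, 0.9828) | windmill J≥0.9828
J = 0.3362 → climb

J = 0.3362, regime = climb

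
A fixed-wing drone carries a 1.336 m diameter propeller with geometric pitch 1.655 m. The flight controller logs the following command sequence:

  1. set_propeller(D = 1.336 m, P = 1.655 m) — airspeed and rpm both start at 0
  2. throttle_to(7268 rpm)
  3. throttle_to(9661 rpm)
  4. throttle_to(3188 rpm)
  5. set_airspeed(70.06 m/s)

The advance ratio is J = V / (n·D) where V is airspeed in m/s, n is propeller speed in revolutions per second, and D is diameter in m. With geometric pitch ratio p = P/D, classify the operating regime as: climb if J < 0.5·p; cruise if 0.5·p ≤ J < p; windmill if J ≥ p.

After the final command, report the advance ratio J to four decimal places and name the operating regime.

set_propeller: D = 1.336 m, P = 1.655 m (p = P/D = 1.238772); state ← (V=0, rpm=0)
throttle_to(7268): rpm ← 7268
throttle_to(9661): rpm ← 9661
throttle_to(3188): rpm ← 3188
set_airspeed(70.06): V ← 70.06 m/s
final state: V = 70.06 m/s, rpm = 3188 → n = rpm/60 = 53.133333 rev/s
J = V / (n·D) = 70.06 / (53.133333 × 1.336) = 0.986953
regime bands: climb J<0.6194 | cruise [0.6194, 1.2388) | windmill J≥1.2388
J = 0.9870 → cruise

J = 0.9870, regime = cruise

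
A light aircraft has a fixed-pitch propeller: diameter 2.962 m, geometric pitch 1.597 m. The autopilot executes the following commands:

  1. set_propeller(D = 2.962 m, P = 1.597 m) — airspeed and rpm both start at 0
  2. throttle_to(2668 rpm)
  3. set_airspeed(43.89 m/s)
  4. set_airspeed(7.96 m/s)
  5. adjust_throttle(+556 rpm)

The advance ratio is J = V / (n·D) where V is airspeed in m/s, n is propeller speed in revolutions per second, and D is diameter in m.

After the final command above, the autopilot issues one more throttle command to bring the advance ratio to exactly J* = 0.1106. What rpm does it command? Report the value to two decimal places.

rpm = 1457.89

set_propeller: D = 2.962 m, P = 1.597 m (p = P/D = 0.539163); state ← (V=0, rpm=0)
throttle_to(2668): rpm ← 2668
set_airspeed(43.89): V ← 43.89 m/s
set_airspeed(7.96): V ← 7.96 m/s
adjust_throttle(+556): rpm ← 2668 +556 = 3224
final state: V = 7.96 m/s, rpm = 3224 → n = rpm/60 = 53.733333 rev/s
target J* = 0.1106; solve J* = V/(n·D) for n: n = V/(J*·D) = 7.96/(0.1106 × 2.962) = 24.298132 rev/s
rpm = 60·n = 1457.887918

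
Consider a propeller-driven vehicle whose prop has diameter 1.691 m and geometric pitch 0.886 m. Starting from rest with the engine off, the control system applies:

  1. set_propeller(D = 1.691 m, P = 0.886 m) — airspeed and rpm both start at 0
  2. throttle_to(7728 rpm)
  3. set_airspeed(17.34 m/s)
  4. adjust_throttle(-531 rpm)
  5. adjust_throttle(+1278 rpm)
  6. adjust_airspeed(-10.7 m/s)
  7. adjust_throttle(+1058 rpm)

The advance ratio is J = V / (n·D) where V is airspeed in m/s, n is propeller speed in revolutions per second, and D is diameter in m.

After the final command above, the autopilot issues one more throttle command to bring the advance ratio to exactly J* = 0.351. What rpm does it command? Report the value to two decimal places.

rpm = 671.23

set_propeller: D = 1.691 m, P = 0.886 m (p = P/D = 0.523950); state ← (V=0, rpm=0)
throttle_to(7728): rpm ← 7728
set_airspeed(17.34): V ← 17.34 m/s
adjust_throttle(-531): rpm ← 7728 -531 = 7197
adjust_throttle(+1278): rpm ← 7197 +1278 = 8475
adjust_airspeed(-10.7): V ← 17.34 -10.7 = 6.64 m/s
adjust_throttle(+1058): rpm ← 8475 +1058 = 9533
final state: V = 6.64 m/s, rpm = 9533 → n = rpm/60 = 158.883333 rev/s
target J* = 0.351; solve J* = V/(n·D) for n: n = V/(J*·D) = 6.64/(0.351 × 1.691) = 11.187096 rev/s
rpm = 60·n = 671.225745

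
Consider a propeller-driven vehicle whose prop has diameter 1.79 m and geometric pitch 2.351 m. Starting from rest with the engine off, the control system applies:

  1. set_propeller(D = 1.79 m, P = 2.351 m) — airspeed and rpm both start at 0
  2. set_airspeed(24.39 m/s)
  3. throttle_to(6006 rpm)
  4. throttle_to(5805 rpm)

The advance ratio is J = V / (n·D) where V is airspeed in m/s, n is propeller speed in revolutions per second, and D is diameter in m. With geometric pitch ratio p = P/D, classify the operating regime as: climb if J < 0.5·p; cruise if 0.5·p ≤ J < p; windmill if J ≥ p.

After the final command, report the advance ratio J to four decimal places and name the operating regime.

set_propeller: D = 1.79 m, P = 2.351 m (p = P/D = 1.313408); state ← (V=0, rpm=0)
set_airspeed(24.39): V ← 24.39 m/s
throttle_to(6006): rpm ← 6006
throttle_to(5805): rpm ← 5805
final state: V = 24.39 m/s, rpm = 5805 → n = rpm/60 = 96.750000 rev/s
J = V / (n·D) = 24.39 / (96.750000 × 1.79) = 0.140834
regime bands: climb J<0.6567 | cruise [0.6567, 1.3134) | windmill J≥1.3134
J = 0.1408 → climb

J = 0.1408, regime = climb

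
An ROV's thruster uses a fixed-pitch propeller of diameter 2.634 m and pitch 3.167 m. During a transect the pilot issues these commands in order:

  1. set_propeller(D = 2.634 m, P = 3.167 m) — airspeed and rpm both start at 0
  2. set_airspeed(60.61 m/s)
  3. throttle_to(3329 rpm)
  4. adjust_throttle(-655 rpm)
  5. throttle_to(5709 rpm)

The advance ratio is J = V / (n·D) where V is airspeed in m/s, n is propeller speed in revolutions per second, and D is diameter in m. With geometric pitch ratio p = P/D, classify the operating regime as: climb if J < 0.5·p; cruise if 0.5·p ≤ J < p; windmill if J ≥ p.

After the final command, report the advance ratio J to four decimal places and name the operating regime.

J = 0.2418, regime = climb

set_propeller: D = 2.634 m, P = 3.167 m (p = P/D = 1.202354); state ← (V=0, rpm=0)
set_airspeed(60.61): V ← 60.61 m/s
throttle_to(3329): rpm ← 3329
adjust_throttle(-655): rpm ← 3329 -655 = 2674
throttle_to(5709): rpm ← 5709
final state: V = 60.61 m/s, rpm = 5709 → n = rpm/60 = 95.150000 rev/s
J = V / (n·D) = 60.61 / (95.150000 × 2.634) = 0.241835
regime bands: climb J<0.6012 | cruise [0.6012, 1.2024) | windmill J≥1.2024
J = 0.2418 → climb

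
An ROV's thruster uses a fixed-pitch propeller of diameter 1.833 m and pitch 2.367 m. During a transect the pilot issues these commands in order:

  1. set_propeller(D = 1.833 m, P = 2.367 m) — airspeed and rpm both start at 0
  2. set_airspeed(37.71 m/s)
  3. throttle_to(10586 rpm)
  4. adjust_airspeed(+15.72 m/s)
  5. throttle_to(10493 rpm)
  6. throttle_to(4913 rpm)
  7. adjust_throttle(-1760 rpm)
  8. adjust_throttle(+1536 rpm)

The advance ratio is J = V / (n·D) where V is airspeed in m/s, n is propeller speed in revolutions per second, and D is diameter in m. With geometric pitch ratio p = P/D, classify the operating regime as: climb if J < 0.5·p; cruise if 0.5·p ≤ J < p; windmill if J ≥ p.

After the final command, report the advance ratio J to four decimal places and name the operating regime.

J = 0.3730, regime = climb

set_propeller: D = 1.833 m, P = 2.367 m (p = P/D = 1.291326); state ← (V=0, rpm=0)
set_airspeed(37.71): V ← 37.71 m/s
throttle_to(10586): rpm ← 10586
adjust_airspeed(+15.72): V ← 37.71 +15.72 = 53.43 m/s
throttle_to(10493): rpm ← 10493
throttle_to(4913): rpm ← 4913
adjust_throttle(-1760): rpm ← 4913 -1760 = 3153
adjust_throttle(+1536): rpm ← 3153 +1536 = 4689
final state: V = 53.43 m/s, rpm = 4689 → n = rpm/60 = 78.150000 rev/s
J = V / (n·D) = 53.43 / (78.150000 × 1.833) = 0.372987
regime bands: climb J<0.6457 | cruise [0.6457, 1.2913) | windmill J≥1.2913
J = 0.3730 → climb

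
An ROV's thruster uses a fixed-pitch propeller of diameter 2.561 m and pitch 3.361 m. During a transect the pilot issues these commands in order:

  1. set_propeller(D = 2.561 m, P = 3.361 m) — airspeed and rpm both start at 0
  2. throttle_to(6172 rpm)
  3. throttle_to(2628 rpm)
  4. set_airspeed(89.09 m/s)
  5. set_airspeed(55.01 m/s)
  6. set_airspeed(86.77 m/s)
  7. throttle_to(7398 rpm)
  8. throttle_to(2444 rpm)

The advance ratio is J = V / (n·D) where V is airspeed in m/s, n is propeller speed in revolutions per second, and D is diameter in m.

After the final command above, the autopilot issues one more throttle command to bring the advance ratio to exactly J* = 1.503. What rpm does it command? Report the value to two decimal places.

set_propeller: D = 2.561 m, P = 3.361 m (p = P/D = 1.312378); state ← (V=0, rpm=0)
throttle_to(6172): rpm ← 6172
throttle_to(2628): rpm ← 2628
set_airspeed(89.09): V ← 89.09 m/s
set_airspeed(55.01): V ← 55.01 m/s
set_airspeed(86.77): V ← 86.77 m/s
throttle_to(7398): rpm ← 7398
throttle_to(2444): rpm ← 2444
final state: V = 86.77 m/s, rpm = 2444 → n = rpm/60 = 40.733333 rev/s
target J* = 1.503; solve J* = V/(n·D) for n: n = V/(J*·D) = 86.77/(1.503 × 2.561) = 22.542446 rev/s
rpm = 60·n = 1352.546761

rpm = 1352.55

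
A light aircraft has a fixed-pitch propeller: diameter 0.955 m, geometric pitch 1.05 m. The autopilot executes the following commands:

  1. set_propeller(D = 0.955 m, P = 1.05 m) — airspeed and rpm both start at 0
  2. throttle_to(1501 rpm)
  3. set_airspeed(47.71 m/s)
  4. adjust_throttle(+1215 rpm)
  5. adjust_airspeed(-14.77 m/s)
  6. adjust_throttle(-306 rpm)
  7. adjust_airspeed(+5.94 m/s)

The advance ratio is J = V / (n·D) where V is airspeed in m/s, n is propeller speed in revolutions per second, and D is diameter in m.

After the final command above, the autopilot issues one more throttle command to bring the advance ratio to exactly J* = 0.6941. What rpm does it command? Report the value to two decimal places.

rpm = 3519.27

set_propeller: D = 0.955 m, P = 1.05 m (p = P/D = 1.099476); state ← (V=0, rpm=0)
throttle_to(1501): rpm ← 1501
set_airspeed(47.71): V ← 47.71 m/s
adjust_throttle(+1215): rpm ← 1501 +1215 = 2716
adjust_airspeed(-14.77): V ← 47.71 -14.77 = 32.94 m/s
adjust_throttle(-306): rpm ← 2716 -306 = 2410
adjust_airspeed(+5.94): V ← 32.94 +5.94 = 38.88 m/s
final state: V = 38.88 m/s, rpm = 2410 → n = rpm/60 = 40.166667 rev/s
target J* = 0.6941; solve J* = V/(n·D) for n: n = V/(J*·D) = 38.88/(0.6941 × 0.955) = 58.654433 rev/s
rpm = 60·n = 3519.265975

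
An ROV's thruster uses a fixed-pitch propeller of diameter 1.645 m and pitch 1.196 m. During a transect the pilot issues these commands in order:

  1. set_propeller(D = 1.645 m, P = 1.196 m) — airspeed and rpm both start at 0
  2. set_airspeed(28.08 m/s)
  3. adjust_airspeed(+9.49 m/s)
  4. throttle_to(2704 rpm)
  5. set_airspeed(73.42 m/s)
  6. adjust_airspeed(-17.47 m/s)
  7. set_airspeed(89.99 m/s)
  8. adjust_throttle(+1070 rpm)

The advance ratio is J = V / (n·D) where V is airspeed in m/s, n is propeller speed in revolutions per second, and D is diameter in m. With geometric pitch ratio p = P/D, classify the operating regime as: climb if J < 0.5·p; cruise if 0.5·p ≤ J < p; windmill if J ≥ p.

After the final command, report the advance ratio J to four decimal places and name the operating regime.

set_propeller: D = 1.645 m, P = 1.196 m (p = P/D = 0.727052); state ← (V=0, rpm=0)
set_airspeed(28.08): V ← 28.08 m/s
adjust_airspeed(+9.49): V ← 28.08 +9.49 = 37.57 m/s
throttle_to(2704): rpm ← 2704
set_airspeed(73.42): V ← 73.42 m/s
adjust_airspeed(-17.47): V ← 73.42 -17.47 = 55.95 m/s
set_airspeed(89.99): V ← 89.99 m/s
adjust_throttle(+1070): rpm ← 2704 +1070 = 3774
final state: V = 89.99 m/s, rpm = 3774 → n = rpm/60 = 62.900000 rev/s
J = V / (n·D) = 89.99 / (62.900000 × 1.645) = 0.869716
regime bands: climb J<0.3635 | cruise [0.3635, 0.7271) | windmill J≥0.7271
J = 0.8697 → windmill

J = 0.8697, regime = windmill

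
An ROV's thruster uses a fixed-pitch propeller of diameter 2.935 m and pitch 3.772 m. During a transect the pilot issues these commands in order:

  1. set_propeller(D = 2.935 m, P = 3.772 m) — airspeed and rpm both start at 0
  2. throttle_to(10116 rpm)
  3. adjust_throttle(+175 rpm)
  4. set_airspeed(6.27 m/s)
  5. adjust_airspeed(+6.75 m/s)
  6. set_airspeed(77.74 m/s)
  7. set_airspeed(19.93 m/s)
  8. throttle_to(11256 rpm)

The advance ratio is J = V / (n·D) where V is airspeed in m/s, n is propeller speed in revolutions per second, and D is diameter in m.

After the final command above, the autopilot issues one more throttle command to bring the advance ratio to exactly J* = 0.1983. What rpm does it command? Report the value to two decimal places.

set_propeller: D = 2.935 m, P = 3.772 m (p = P/D = 1.285179); state ← (V=0, rpm=0)
throttle_to(10116): rpm ← 10116
adjust_throttle(+175): rpm ← 10116 +175 = 10291
set_airspeed(6.27): V ← 6.27 m/s
adjust_airspeed(+6.75): V ← 6.27 +6.75 = 13.02 m/s
set_airspeed(77.74): V ← 77.74 m/s
set_airspeed(19.93): V ← 19.93 m/s
throttle_to(11256): rpm ← 11256
final state: V = 19.93 m/s, rpm = 11256 → n = rpm/60 = 187.600000 rev/s
target J* = 0.1983; solve J* = V/(n·D) for n: n = V/(J*·D) = 19.93/(0.1983 × 2.935) = 34.243368 rev/s
rpm = 60·n = 2054.602108

rpm = 2054.60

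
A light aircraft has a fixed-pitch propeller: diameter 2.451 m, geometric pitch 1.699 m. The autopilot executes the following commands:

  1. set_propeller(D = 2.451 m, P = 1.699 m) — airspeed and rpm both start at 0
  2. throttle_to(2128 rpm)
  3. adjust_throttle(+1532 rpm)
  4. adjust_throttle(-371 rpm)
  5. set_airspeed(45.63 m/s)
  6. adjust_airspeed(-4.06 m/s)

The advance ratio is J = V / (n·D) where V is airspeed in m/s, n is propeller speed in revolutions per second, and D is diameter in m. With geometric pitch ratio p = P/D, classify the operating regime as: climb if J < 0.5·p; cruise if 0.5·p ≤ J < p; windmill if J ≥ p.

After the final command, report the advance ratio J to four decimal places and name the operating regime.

J = 0.3094, regime = climb

set_propeller: D = 2.451 m, P = 1.699 m (p = P/D = 0.693186); state ← (V=0, rpm=0)
throttle_to(2128): rpm ← 2128
adjust_throttle(+1532): rpm ← 2128 +1532 = 3660
adjust_throttle(-371): rpm ← 3660 -371 = 3289
set_airspeed(45.63): V ← 45.63 m/s
adjust_airspeed(-4.06): V ← 45.63 -4.06 = 41.57 m/s
final state: V = 41.57 m/s, rpm = 3289 → n = rpm/60 = 54.816667 rev/s
J = V / (n·D) = 41.57 / (54.816667 × 2.451) = 0.309403
regime bands: climb J<0.3466 | cruise [0.3466, 0.6932) | windmill J≥0.6932
J = 0.3094 → climb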